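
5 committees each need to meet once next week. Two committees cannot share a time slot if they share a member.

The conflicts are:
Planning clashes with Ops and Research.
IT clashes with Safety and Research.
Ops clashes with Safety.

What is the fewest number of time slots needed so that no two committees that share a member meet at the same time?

The cycle Ops-Safety-IT-Research-Planning-Ops has odd length 5, so it cannot be 2-colored; at least 3 time slots are needed.
3 time slots suffice: Planning=1, IT=1, Ops=3, Safety=2, Research=2. Every pair that conflicts lands in different time slots.

3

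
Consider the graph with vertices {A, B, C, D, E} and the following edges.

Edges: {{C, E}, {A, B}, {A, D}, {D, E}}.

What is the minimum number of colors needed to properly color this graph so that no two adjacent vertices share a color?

2

A and D are adjacent, so at least 2 colors are needed.
2 colors suffice: color 1 → {B, C, D}; color 2 → {A, E}. No two adjacent vertices share a color.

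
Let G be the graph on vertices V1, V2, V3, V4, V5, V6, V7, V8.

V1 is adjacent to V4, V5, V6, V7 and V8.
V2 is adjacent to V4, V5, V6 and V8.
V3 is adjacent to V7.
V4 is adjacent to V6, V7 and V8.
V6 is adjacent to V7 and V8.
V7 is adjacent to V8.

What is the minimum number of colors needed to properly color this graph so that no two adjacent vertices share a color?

V1, V4, V6, V7, V8 form a clique, so at least 5 colors are needed.
5 colors suffice: color R → {V1, V2, V3}; color B → {V5, V7}; color G → {V4}; color Y → {V8}; color P → {V6}. No two adjacent vertices share a color.

5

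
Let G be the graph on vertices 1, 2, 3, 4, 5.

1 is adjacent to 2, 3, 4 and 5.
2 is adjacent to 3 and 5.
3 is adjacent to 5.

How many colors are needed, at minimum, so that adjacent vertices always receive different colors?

1, 2, 3, 5 form a clique, so at least 4 colors are needed.
4 colors suffice: color a → {1}; color b → {4, 5}; color c → {2}; color d → {3}. Every edge joins two different colors.

4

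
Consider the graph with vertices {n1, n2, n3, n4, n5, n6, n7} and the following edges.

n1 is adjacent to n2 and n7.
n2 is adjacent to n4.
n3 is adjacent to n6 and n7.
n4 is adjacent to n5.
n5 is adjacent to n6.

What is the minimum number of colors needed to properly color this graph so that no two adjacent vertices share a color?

3

The cycle n1-n2-n4-n5-n6-n3-n7-n1 has odd length 7, so it cannot be 2-colored; at least 3 colors are needed.
A valid assignment using 3 colors: n1=R, n2=G, n3=R, n4=B, n5=R, n6=B, n7=B. No two adjacent vertices share a color.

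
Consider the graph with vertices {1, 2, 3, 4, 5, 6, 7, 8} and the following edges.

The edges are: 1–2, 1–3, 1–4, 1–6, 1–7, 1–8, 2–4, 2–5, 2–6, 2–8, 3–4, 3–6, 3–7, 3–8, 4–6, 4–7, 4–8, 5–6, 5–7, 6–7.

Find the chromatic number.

5

1, 3, 4, 6, 7 are mutually adjacent (a clique of size 5), so at least 5 colors are needed.
A valid assignment using 5 colors: 1=green, 2=yellow, 3=yellow, 4=blue, 5=blue, 6=red, 7=purple, 8=red. No two adjacent vertices share a color.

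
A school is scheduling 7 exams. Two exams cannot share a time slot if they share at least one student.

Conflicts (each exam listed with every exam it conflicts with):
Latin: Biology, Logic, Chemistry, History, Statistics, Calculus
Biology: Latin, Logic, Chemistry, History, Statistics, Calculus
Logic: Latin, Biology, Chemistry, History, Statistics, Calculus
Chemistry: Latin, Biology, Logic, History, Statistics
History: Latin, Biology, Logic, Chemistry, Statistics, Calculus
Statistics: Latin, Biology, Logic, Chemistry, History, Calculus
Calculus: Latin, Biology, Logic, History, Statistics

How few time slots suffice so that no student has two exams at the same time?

6

Latin, Biology, Logic, Chemistry, History, Statistics are mutually in conflict, so at least 6 time slots are needed.
6 time slots suffice: time slot 1 → {History}; time slot 2 → {Statistics}; time slot 3 → {Latin}; time slot 4 → {Logic}; time slot 5 → {Biology}; time slot 6 → {Chemistry, Calculus}. No two conflicting exams share a time slot.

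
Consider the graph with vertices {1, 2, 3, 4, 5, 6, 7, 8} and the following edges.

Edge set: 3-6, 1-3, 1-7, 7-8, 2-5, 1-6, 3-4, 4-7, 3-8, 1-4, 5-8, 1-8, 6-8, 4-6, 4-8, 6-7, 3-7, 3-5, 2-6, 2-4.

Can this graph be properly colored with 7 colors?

Yes

The chromatic number is 6. 1, 3, 4, 6, 7, 8 form a clique, so at least 6 colors are needed.
6 colors suffice: color a → {5, 6}; color b → {2, 8}; color c → {3}; color d → {4}; color e → {1}; color f → {7}.
Since 7 ≥ 6, a proper 7-coloring certainly exists.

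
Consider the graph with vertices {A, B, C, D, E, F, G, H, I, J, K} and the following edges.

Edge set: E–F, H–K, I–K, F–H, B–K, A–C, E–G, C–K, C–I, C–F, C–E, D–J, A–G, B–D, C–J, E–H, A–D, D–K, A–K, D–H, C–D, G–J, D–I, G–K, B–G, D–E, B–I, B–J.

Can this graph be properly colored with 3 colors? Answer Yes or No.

C, D, I, K form a clique, so at least 4 colors are needed.
So 3 colors are not enough.

No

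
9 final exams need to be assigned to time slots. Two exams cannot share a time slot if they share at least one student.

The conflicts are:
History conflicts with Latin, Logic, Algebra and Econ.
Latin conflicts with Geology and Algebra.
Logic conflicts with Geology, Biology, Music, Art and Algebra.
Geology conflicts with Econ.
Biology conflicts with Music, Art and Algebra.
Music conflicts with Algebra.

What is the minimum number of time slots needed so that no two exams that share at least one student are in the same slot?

4

Logic, Biology, Music, Algebra are mutually in conflict, so at least 4 time slots are needed.
4 time slots suffice: time slot 1 → {Latin, Logic, Econ}; time slot 2 → {Geology, Art, Algebra}; time slot 3 → {History, Biology}; time slot 4 → {Music}. Each listed conflict is separated.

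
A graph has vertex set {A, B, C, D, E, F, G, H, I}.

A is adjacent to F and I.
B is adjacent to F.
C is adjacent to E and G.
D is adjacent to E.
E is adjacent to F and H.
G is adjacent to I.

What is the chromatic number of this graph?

E and H are adjacent, so at least 2 colors are needed.
One proper 2-coloring: A=red, B=red, C=blue, D=blue, E=red, F=blue, G=red, H=blue, I=blue. No two adjacent vertices share a color.

2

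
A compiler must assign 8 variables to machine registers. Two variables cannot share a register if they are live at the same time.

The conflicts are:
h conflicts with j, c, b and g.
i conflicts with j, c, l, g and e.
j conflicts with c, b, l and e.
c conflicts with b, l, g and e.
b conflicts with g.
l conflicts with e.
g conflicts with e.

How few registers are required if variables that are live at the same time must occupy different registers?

5

i, j, c, l, e pairwise conflict, so at least 5 registers are needed.
5 registers suffice: register 1 → {c}; register 2 → {j, g}; register 3 → {i, b}; register 4 → {h, e}; register 5 → {l}. Every pair that conflicts lands in different registers.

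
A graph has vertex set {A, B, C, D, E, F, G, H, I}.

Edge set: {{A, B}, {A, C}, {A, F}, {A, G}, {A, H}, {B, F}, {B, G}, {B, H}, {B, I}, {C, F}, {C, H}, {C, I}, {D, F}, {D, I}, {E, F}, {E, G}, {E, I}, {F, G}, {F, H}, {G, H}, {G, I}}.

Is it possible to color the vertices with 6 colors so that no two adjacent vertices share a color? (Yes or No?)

Yes

The chromatic number is 5. A, B, F, G, H form a clique, so at least 5 colors are needed.
5 colors suffice: color 1 → {F, I}; color 2 → {C, D, G}; color 3 → {E, H}; color 4 → {B}; color 5 → {A}.
Since 6 ≥ 5, a proper 6-coloring certainly exists.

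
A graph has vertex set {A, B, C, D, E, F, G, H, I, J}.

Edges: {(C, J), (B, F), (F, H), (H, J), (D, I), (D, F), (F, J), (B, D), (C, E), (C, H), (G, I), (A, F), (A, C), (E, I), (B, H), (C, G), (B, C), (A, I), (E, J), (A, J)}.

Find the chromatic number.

3

C, H, J are mutually adjacent, so at least 3 colors are needed.
A valid assignment using 3 colors: A=3, B=2, C=1, D=3, E=3, F=1, G=2, H=3, I=1, J=2. Every edge joins two different colors.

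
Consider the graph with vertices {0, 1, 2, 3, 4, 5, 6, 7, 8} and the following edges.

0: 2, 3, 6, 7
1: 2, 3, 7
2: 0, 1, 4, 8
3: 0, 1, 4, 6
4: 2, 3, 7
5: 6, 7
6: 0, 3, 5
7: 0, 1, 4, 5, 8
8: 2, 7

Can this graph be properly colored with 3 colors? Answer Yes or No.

The chromatic number is 3. 0, 3, 6 form a triangle, so at least 3 colors are needed.
3 colors suffice: color a → {2, 3, 7}; color b → {0, 1, 4, 5, 8}; color c → {6}.
That is already a proper 3-coloring.

Yes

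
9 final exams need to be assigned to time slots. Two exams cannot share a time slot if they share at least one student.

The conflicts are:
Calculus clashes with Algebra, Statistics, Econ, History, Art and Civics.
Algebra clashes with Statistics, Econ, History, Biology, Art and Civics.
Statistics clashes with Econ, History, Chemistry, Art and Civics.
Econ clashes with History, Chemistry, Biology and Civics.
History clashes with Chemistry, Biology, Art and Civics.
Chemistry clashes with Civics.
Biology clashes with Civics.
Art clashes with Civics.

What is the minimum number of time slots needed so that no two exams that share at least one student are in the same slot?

Calculus, Algebra, Statistics, Econ, History, Civics all conflict with each other, so at least 6 time slots are needed.
6 time slots suffice: time slot 1 → {Civics}; time slot 2 → {History}; time slot 3 → {Econ, Art}; time slot 4 → {Statistics, Biology}; time slot 5 → {Algebra, Chemistry}; time slot 6 → {Calculus}. Each listed conflict is separated.

6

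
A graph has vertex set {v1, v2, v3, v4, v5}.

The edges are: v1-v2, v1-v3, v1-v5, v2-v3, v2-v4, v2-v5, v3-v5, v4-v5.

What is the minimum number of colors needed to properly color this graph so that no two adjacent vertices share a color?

4

v1, v2, v3, v5 are pairwise adjacent (a clique of size 4), so at least 4 colors are needed.
4 colors suffice: color R → {v2}; color B → {v5}; color G → {v1, v4}; color Y → {v3}. Every edge joins two different colors.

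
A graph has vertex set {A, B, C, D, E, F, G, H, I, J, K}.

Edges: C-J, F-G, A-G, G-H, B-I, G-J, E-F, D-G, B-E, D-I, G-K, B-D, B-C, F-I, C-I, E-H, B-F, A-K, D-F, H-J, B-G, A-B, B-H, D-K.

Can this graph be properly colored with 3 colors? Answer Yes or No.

No

B, D, F, I are pairwise adjacent (a clique of size 4), so at least 4 colors are needed.
So 3 colors are not enough.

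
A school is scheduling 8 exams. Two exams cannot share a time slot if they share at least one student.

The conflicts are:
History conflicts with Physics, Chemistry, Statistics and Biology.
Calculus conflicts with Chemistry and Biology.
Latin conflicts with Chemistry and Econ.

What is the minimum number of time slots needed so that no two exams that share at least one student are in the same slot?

History and Physics conflict, so at least 2 time slots are needed.
A valid assignment using 2 time slots: History=1, Calculus=1, Physics=2, Latin=1, Chemistry=2, Econ=2, Statistics=2, Biology=2. No two conflicting exams share a time slot.

2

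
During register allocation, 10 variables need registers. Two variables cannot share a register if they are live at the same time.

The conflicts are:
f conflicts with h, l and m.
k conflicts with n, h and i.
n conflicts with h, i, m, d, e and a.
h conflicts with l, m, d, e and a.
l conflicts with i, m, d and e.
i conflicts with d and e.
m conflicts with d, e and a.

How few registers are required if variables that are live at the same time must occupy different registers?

4

n, h, m, d pairwise conflict, so at least 4 registers are needed.
4 registers suffice: register 1 → {h, i}; register 2 → {n, l}; register 3 → {k, m}; register 4 → {f, d, e, a}. Each listed conflict is separated.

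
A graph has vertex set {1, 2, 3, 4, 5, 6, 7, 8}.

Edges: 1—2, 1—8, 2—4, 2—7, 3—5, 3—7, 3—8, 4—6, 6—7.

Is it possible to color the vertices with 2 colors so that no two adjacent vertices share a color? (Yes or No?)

The cycle 3-8-1-2-7-3 has odd length 5, so it cannot be 2-colored; at least 3 colors are needed.
So 2 colors are not enough.

No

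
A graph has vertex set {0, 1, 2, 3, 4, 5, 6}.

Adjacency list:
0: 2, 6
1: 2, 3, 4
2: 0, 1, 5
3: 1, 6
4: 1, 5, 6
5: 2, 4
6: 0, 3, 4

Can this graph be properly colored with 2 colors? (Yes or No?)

No

The cycle 0-2-1-3-6-0 has odd length 5, so it cannot be 2-colored; at least 3 colors are needed.
So 2 colors are not enough.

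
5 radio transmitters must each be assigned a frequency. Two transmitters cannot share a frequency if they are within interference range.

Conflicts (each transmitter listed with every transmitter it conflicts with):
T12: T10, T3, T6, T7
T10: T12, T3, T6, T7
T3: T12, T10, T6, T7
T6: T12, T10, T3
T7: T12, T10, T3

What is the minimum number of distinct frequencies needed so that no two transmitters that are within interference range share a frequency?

T12, T10, T3, T6 are mutually in conflict, so at least 4 frequencies are needed.
4 frequencies suffice: frequency 1 → {T3}; frequency 2 → {T10}; frequency 3 → {T12}; frequency 4 → {T6, T7}. No two conflicting transmitters share a frequency.

4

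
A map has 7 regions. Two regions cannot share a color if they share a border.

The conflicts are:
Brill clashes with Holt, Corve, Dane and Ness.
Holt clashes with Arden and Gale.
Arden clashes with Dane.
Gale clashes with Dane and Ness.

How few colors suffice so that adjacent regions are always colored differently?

2

Brill and Ness conflict, so at least 2 colors are needed.
2 colors suffice: color 1 → {Brill, Arden, Gale}; color 2 → {Holt, Corve, Dane, Ness}. Every pair that conflicts lands in different colors.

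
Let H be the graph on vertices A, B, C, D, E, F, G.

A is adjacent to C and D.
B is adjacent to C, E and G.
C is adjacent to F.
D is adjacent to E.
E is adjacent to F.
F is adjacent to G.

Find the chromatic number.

The cycle D-A-C-B-E-D has odd length 5, so it cannot be 2-colored; at least 3 colors are needed.
3 colors suffice: color 1 → {C, E, G}; color 2 → {A, B, F}; color 3 → {D}. Every edge joins two different colors.

3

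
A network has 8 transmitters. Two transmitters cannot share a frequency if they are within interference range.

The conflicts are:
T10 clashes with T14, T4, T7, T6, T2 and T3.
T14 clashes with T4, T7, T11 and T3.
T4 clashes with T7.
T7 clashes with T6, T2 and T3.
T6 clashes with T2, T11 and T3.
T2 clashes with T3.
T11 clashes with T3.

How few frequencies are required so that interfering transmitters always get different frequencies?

T10, T7, T6, T2, T3 all conflict with each other, so at least 5 frequencies are needed.
5 frequencies suffice: frequency 1 → {T4, T3}; frequency 2 → {T7, T11}; frequency 3 → {T10}; frequency 4 → {T14, T6}; frequency 5 → {T2}. Each listed conflict is separated.

5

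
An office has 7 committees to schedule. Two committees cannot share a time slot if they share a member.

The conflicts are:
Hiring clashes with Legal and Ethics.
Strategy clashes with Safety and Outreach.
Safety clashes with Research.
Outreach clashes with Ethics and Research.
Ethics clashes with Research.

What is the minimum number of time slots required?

Outreach, Ethics, Research are mutually in conflict, so at least 3 time slots are needed.
Using 3 time slots: Hiring=1, Strategy=2, Safety=1, Legal=2, Outreach=1, Ethics=3, Research=2. Every pair that conflicts lands in different time slots.

3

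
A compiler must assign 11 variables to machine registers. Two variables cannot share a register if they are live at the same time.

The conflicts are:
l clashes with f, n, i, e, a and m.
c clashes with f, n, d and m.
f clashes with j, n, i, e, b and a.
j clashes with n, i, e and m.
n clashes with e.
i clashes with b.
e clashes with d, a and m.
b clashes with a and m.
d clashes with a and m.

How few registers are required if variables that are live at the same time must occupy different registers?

l, f, n, e pairwise conflict, so at least 4 registers are needed.
4 registers suffice: register 1 → {f, m}; register 2 → {c, i, e}; register 3 → {l, j, b, d}; register 4 → {n, a}. No two conflicting variables share a register.

4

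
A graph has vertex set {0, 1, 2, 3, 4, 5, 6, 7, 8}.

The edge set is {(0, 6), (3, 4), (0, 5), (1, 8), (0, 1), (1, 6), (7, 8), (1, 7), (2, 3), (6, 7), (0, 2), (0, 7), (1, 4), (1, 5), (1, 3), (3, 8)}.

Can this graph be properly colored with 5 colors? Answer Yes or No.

Yes

The chromatic number is 4. 0, 1, 6, 7 are pairwise adjacent (a clique of size 4), so at least 4 colors are needed.
4 colors suffice: color red → {1, 2}; color blue → {0, 3}; color green → {4, 5, 7}; color yellow → {6, 8}.
Since 5 ≥ 4, a proper 5-coloring certainly exists.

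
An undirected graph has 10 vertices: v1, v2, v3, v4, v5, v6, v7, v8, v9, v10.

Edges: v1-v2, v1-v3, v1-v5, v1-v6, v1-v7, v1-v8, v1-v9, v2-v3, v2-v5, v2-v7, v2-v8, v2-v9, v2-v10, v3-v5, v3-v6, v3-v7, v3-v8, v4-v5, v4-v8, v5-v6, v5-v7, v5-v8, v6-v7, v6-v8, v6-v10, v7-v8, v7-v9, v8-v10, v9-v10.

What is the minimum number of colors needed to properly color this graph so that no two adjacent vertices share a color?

6

v1, v3, v5, v6, v7, v8 are mutually adjacent (a clique of size 6), so at least 6 colors are needed.
A valid assignment using 6 colors: v1=2, v2=3, v3=6, v4=2, v5=5, v6=3, v7=4, v8=1, v9=1, v10=2. Each edge has distinct colors on its endpoints.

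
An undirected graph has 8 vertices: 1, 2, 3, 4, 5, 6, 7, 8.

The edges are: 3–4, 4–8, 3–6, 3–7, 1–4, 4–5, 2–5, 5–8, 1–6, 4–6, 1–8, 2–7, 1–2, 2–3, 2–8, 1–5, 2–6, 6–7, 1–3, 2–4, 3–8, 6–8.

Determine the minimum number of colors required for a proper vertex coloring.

6

1, 2, 3, 4, 6, 8 are mutually adjacent (a clique of size 6), so at least 6 colors are needed.
One proper 6-coloring: 1=orange, 2=red, 3=yellow, 4=purple, 5=blue, 6=blue, 7=green, 8=green. Each edge has distinct colors on its endpoints.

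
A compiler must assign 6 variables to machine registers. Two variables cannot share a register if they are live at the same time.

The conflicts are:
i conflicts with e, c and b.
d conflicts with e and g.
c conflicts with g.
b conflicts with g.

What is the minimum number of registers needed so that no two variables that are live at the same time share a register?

3

The cycle g-d-e-i-c-g has odd length 5, so it cannot be 2-colored; at least 3 registers are needed.
Using 3 registers: i=1, d=3, e=2, c=2, b=2, g=1. No two conflicting variables share a register.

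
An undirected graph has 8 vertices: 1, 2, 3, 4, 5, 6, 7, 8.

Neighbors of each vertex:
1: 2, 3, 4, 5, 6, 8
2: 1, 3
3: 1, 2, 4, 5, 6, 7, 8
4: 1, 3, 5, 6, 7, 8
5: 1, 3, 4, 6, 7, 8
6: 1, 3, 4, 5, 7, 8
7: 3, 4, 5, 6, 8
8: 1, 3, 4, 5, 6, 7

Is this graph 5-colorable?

1, 3, 4, 5, 6, 8 are mutually adjacent (a clique of size 6), so at least 6 colors are needed.
So 5 colors are not enough.

No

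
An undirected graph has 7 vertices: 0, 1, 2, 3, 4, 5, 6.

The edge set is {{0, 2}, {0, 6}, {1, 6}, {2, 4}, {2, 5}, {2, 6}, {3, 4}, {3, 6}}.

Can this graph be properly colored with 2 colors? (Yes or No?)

No

0, 2, 6 are mutually adjacent, so at least 3 colors are needed.
So 2 colors are not enough.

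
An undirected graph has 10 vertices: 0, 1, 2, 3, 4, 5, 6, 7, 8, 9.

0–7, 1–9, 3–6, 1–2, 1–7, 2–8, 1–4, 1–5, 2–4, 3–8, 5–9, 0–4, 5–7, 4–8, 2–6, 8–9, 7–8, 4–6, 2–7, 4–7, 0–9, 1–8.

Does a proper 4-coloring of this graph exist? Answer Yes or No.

No

1, 2, 4, 7, 8 are mutually adjacent (a clique of size 5), so at least 5 colors are needed.
So 4 colors are not enough.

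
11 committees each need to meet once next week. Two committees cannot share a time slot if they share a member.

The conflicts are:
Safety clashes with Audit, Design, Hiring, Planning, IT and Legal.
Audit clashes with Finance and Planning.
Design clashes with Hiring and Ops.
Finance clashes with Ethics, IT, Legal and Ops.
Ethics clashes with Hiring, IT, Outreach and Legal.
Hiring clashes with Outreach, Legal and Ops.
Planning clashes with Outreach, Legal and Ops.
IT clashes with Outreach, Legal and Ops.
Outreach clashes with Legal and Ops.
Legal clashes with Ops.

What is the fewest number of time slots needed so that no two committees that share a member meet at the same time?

4

Finance, Ethics, IT, Legal pairwise conflict, so at least 4 time slots are needed.
4 time slots suffice: time slot 1 → {Audit, Design, Legal}; time slot 2 → {Safety, Ethics, Ops}; time slot 3 → {Finance, Outreach}; time slot 4 → {Hiring, Planning, IT}. Every pair that conflicts lands in different time slots.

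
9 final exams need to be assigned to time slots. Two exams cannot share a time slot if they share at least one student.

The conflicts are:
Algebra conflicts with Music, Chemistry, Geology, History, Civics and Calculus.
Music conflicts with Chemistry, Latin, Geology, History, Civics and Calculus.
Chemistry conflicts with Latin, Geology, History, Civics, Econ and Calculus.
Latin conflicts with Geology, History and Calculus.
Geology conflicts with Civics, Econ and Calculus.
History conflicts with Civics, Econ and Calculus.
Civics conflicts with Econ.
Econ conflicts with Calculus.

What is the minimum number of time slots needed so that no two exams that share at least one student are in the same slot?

5

Algebra, Music, Chemistry, History, Civics are mutually in conflict, so at least 5 time slots are needed.
A valid assignment using 5 time slots: Algebra=5, Music=4, Chemistry=1, Latin=5, Geology=2, History=2, Civics=3, Econ=4, Calculus=3. Every pair that conflicts lands in different time slots.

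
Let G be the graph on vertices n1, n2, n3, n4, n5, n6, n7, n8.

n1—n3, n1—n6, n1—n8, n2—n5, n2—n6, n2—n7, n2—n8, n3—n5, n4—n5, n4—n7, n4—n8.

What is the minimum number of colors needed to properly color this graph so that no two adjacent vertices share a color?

3

The cycle n6-n2-n5-n3-n1-n6 has odd length 5, so it cannot be 2-colored; at least 3 colors are needed.
A valid assignment using 3 colors: n1=red, n2=red, n3=green, n4=red, n5=blue, n6=blue, n7=blue, n8=blue. Every edge joins two different colors.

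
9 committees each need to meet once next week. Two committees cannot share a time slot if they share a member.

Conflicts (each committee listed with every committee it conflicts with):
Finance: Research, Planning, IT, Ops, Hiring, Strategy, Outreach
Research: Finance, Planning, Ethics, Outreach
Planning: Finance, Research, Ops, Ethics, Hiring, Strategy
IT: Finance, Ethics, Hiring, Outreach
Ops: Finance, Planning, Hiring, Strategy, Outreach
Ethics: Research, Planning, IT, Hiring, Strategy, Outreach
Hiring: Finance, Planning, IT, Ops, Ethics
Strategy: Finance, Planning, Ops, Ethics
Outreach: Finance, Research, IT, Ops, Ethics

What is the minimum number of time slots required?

4

Finance, Planning, Ops, Hiring all conflict with each other, so at least 4 time slots are needed.
4 time slots suffice: time slot 1 → {Finance, Ethics}; time slot 2 → {Planning, Outreach}; time slot 3 → {Research, Hiring, Strategy}; time slot 4 → {IT, Ops}. Every pair that conflicts lands in different time slots.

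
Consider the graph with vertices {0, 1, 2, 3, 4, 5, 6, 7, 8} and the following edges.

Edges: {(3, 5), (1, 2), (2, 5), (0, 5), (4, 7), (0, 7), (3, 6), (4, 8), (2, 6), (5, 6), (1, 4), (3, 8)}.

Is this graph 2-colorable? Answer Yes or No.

2, 5, 6 are mutually adjacent, so at least 3 colors are needed.
So 2 colors are not enough.

No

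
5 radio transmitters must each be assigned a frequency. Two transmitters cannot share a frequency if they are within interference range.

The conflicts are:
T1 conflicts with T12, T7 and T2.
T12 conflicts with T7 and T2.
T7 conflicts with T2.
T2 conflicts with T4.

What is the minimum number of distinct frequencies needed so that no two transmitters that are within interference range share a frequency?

T1, T12, T7, T2 pairwise conflict, so at least 4 frequencies are needed.
Using 4 frequencies: T1=4, T12=2, T7=3, T2=1, T4=2. Every pair that conflicts lands in different frequencies.

4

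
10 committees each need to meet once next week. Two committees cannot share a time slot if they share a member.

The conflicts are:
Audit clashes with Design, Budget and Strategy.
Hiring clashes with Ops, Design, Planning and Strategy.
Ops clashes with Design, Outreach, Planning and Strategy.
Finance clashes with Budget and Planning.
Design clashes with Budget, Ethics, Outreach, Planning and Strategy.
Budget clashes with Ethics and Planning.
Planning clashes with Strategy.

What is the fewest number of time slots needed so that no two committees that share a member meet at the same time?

Hiring, Ops, Design, Planning, Strategy all conflict with each other, so at least 5 time slots are needed.
5 time slots suffice: time slot 1 → {Finance, Design}; time slot 2 → {Audit, Ethics, Outreach, Planning}; time slot 3 → {Budget, Strategy}; time slot 4 → {Ops}; time slot 5 → {Hiring}. Each listed conflict is separated.

5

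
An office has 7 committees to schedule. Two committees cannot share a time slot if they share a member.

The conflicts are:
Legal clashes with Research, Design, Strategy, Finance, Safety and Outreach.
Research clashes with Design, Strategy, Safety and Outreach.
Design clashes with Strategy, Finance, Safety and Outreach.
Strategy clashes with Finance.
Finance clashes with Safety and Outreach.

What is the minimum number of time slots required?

4

Legal, Research, Design, Safety all conflict with each other, so at least 4 time slots are needed.
4 time slots suffice: time slot 1 → {Legal}; time slot 2 → {Design}; time slot 3 → {Research, Finance}; time slot 4 → {Strategy, Safety, Outreach}. Each listed conflict is separated.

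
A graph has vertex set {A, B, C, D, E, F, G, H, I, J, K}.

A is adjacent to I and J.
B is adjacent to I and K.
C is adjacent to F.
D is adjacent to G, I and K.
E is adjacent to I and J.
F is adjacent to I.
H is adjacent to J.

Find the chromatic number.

H and J are adjacent, so at least 2 colors are needed.
2 colors suffice: color 1 → {C, G, I, J, K}; color 2 → {A, B, D, E, F, H}. Every edge joins two different colors.

2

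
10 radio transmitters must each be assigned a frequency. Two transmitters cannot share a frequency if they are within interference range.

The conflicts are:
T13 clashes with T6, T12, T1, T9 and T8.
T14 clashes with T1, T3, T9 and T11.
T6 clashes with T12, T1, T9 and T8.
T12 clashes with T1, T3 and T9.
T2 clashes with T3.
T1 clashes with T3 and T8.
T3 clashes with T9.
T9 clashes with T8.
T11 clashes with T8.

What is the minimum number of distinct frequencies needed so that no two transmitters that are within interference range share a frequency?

4

T13, T6, T9, T8 pairwise conflict, so at least 4 frequencies are needed.
4 frequencies suffice: frequency 1 → {T2, T1, T9, T11}; frequency 2 → {T14, T12, T8}; frequency 3 → {T6, T3}; frequency 4 → {T13}. No two conflicting transmitters share a frequency.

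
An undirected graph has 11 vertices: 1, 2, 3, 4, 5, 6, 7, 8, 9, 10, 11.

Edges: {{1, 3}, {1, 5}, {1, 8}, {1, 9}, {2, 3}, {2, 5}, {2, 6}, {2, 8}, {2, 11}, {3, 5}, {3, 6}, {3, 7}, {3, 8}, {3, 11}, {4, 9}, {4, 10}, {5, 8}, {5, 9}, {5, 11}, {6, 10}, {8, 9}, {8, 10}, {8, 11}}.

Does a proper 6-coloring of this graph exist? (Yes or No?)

Yes

The chromatic number is 5. 2, 3, 5, 8, 11 form a clique, so at least 5 colors are needed.
A valid assignment using 5 colors: 1=yellow, 2=yellow, 3=blue, 4=red, 5=green, 6=red, 7=red, 8=red, 9=blue, 10=blue, 11=purple.
Since 6 ≥ 5, a proper 6-coloring certainly exists.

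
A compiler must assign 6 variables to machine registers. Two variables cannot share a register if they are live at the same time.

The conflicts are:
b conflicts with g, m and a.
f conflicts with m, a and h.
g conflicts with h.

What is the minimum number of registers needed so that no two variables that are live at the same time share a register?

3

The cycle b-g-h-f-m-b has odd length 5, so it cannot be 2-colored; at least 3 registers are needed.
A valid assignment using 3 registers: b=1, f=1, g=3, m=2, a=2, h=2. Each listed conflict is separated.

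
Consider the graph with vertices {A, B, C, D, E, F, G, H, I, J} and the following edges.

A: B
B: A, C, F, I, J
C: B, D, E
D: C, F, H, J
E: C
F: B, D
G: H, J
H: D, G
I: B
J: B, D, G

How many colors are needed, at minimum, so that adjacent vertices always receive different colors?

C and E are adjacent, so at least 2 colors are needed.
2 colors suffice: color 1 → {B, D, E, G}; color 2 → {A, C, F, H, I, J}. Each edge has distinct colors on its endpoints.

2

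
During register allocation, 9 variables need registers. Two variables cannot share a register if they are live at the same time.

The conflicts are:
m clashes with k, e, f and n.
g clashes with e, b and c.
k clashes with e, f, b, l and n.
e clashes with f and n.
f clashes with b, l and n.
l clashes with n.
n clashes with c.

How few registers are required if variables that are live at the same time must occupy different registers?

5

m, k, e, f, n pairwise conflict, so at least 5 registers are needed.
5 registers suffice: register 1 → {g, n}; register 2 → {k, c}; register 3 → {f}; register 4 → {e, b, l}; register 5 → {m}. No two conflicting variables share a register.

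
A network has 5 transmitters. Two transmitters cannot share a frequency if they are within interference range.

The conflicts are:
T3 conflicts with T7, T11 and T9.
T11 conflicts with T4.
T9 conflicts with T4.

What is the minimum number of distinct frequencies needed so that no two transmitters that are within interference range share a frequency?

2

T3 and T7 conflict, so at least 2 frequencies are needed.
Using 2 frequencies: T3=1, T7=2, T11=2, T9=2, T4=1. Every pair that conflicts lands in different frequencies.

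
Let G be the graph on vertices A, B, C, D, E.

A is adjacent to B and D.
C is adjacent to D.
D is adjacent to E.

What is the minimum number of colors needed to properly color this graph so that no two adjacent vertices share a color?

A and D are adjacent, so at least 2 colors are needed.
One proper 2-coloring: A=blue, B=red, C=blue, D=red, E=blue. No two adjacent vertices share a color.

2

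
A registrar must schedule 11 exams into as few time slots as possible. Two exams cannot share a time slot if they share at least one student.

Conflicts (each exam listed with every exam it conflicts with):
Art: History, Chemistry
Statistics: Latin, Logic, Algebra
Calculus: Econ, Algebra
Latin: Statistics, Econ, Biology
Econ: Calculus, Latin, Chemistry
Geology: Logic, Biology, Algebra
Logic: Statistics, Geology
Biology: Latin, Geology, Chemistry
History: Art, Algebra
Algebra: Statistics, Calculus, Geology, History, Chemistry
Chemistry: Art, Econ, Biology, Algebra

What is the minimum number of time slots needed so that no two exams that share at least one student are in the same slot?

The cycle Biology-Geology-Algebra-Statistics-Latin-Biology has odd length 5, so it cannot be 2-colored; at least 3 time slots are needed.
3 time slots suffice: time slot 1 → {Art, Econ, Logic, Biology, Algebra}; time slot 2 → {Statistics, Calculus, Geology, History, Chemistry}; time slot 3 → {Latin}. Every pair that conflicts lands in different time slots.

3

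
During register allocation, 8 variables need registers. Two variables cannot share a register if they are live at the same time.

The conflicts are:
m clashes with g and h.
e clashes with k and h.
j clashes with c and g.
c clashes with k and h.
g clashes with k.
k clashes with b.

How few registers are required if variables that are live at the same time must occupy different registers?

3

The cycle m-h-e-k-g-m has odd length 5, so it cannot be 2-colored; at least 3 registers are needed.
Using 3 registers: m=3, e=2, j=1, c=2, g=2, k=1, h=1, b=2. Each listed conflict is separated.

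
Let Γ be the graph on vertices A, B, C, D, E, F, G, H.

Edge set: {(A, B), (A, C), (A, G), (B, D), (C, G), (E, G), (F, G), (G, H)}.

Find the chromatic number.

A, C, G are pairwise adjacent, so at least 3 colors are needed.
3 colors suffice: color 1 → {B, G}; color 2 → {A, D, E, F, H}; color 3 → {C}. Each edge has distinct colors on its endpoints.

3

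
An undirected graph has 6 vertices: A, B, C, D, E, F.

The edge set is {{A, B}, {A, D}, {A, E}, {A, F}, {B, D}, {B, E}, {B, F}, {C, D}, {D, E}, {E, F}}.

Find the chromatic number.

A, B, E, F are mutually adjacent (a clique of size 4), so at least 4 colors are needed.
4 colors suffice: A=2, B=4, C=1, D=3, E=1, F=3. No two adjacent vertices share a color.

4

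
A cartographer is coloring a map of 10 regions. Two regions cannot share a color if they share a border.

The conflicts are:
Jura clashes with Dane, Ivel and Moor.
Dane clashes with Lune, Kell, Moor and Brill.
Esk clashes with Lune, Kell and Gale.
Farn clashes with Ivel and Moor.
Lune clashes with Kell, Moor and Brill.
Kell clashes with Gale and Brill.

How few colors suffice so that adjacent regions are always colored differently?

Dane, Lune, Kell, Brill are mutually in conflict, so at least 4 colors are needed.
A valid assignment using 4 colors: Jura=1, Dane=2, Esk=2, Farn=1, Lune=1, Kell=3, Ivel=2, Gale=1, Moor=3, Brill=4. Every pair that conflicts lands in different colors.

4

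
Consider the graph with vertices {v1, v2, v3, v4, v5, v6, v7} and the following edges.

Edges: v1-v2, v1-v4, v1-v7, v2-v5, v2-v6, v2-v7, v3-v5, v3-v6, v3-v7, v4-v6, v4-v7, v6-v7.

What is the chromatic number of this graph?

v2, v6, v7 are mutually adjacent, so at least 3 colors are needed.
3 colors suffice: color 1 → {v5, v7}; color 2 → {v2, v3, v4}; color 3 → {v1, v6}. Every edge joins two different colors.

3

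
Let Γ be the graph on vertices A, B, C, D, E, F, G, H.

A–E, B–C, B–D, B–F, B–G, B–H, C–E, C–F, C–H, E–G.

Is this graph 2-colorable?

No

B, C, H form a triangle, so at least 3 colors are needed.
So 2 colors are not enough.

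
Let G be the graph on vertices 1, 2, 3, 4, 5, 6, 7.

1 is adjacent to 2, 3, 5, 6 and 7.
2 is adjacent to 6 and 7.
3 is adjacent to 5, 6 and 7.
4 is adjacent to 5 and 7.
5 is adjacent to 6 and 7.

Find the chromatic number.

1, 3, 5, 6 are mutually adjacent (a clique of size 4), so at least 4 colors are needed.
4 colors suffice: color red → {6, 7}; color blue → {2, 5}; color green → {1, 4}; color yellow → {3}. Every edge joins two different colors.

4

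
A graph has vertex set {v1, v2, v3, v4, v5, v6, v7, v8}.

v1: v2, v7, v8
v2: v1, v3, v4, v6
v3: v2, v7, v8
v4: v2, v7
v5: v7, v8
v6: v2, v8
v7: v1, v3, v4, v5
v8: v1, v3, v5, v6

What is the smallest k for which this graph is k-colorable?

v6 and v8 are adjacent, so at least 2 colors are needed.
One proper 2-coloring: v1=B, v2=R, v3=B, v4=B, v5=B, v6=B, v7=R, v8=R. No two adjacent vertices share a color.

2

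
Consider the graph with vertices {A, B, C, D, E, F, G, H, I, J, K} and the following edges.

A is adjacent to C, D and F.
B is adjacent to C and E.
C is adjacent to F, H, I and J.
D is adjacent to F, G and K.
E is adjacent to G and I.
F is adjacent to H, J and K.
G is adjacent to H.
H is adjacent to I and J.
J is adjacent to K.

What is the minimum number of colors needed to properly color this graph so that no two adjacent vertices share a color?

4

C, F, H, J are pairwise adjacent (a clique of size 4), so at least 4 colors are needed.
A valid assignment using 4 colors: A=3, B=1, C=2, D=2, E=2, F=1, G=1, H=3, I=1, J=4, K=3. No two adjacent vertices share a color.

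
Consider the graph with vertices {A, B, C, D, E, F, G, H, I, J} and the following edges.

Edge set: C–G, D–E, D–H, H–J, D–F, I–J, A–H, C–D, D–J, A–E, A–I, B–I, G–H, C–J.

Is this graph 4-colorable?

The chromatic number is 3. C, D, J are mutually adjacent, so at least 3 colors are needed.
One proper 3-coloring: A=red, B=red, C=blue, D=red, E=blue, F=blue, G=red, H=blue, I=blue, J=green.
Since 4 ≥ 3, a proper 4-coloring certainly exists.

Yes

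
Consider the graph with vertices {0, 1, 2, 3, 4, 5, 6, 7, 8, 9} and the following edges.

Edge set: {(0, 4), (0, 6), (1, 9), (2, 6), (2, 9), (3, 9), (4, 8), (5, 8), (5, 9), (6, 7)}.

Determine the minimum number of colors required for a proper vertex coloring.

3

The cycle 4-8-5-9-2-6-0-4 has odd length 7, so it cannot be 2-colored; at least 3 colors are needed.
3 colors suffice: color red → {6, 8, 9}; color blue → {1, 2, 3, 4, 5, 7}; color green → {0}. Each edge has distinct colors on its endpoints.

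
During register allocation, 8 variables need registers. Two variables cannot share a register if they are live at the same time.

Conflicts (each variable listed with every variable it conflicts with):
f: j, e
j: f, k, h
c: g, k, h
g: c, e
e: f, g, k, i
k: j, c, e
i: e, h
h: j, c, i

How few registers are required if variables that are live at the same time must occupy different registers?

The cycle e-g-c-h-i-e has odd length 5, so it cannot be 2-colored; at least 3 registers are needed.
3 registers suffice: register 1 → {j, c, e}; register 2 → {f, g, k, h}; register 3 → {i}. Every pair that conflicts lands in different registers.

3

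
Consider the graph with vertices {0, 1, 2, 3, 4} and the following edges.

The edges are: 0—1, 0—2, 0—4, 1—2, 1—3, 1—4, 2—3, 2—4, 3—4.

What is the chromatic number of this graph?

1, 2, 3, 4 are mutually adjacent (a clique of size 4), so at least 4 colors are needed.
One proper 4-coloring: 0=d, 1=b, 2=a, 3=d, 4=c. No two adjacent vertices share a color.

4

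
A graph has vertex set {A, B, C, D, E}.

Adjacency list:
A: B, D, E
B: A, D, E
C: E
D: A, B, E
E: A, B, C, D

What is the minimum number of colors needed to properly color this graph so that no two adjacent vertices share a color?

A, B, D, E are mutually adjacent (a clique of size 4), so at least 4 colors are needed.
4 colors suffice: color red → {E}; color blue → {C, D}; color green → {B}; color yellow → {A}. Each edge has distinct colors on its endpoints.

4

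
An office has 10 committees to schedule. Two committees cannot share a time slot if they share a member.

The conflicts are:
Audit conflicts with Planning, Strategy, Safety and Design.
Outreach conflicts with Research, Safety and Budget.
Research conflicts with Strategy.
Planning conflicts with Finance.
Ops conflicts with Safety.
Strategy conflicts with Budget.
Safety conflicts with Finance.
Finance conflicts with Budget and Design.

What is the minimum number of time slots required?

3

The cycle Strategy-Audit-Safety-Finance-Budget-Strategy has odd length 5, so it cannot be 2-colored; at least 3 time slots are needed.
3 time slots suffice: time slot 1 → {Audit, Outreach, Ops, Finance}; time slot 2 → {Research, Planning, Safety, Budget, Design}; time slot 3 → {Strategy}. Every pair that conflicts lands in different time slots.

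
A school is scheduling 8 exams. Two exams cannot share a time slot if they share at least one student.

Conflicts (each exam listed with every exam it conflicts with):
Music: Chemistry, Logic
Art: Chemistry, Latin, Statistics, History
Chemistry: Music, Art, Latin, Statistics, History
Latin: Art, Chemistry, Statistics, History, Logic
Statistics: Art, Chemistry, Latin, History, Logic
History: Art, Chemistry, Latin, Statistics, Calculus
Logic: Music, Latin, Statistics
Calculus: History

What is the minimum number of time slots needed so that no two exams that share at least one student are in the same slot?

Art, Chemistry, Latin, Statistics, History pairwise conflict, so at least 5 time slots are needed.
5 time slots suffice: time slot 1 → {Music, Statistics, Calculus}; time slot 2 → {Chemistry, Logic}; time slot 3 → {History}; time slot 4 → {Latin}; time slot 5 → {Art}. No two conflicting exams share a time slot.

5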